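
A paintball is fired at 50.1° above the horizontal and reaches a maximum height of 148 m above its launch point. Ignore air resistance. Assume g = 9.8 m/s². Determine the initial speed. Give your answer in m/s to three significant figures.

70.2 m/s

At the peak v_y = 0, so v_y0 = √(2gH) = √(2 × 9.80 × 148) = 53.86 m/s.
v_y0 = v₀ sin θ ⇒ v₀ = 53.86 / sin 50.1° = 70.21 m/s.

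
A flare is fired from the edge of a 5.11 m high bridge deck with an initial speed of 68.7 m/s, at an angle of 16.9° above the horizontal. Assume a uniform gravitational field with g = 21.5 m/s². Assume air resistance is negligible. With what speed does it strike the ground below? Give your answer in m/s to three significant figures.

Horizontal component vₓ = 68.70 cos 16.9° = 65.73 m/s; vertical v_y0 = 68.70 sin 16.9° = 19.97 m/s.
With up positive and y = 0 at the ground: y(t) = 5.11 + (19.97) t − 10.75 t². Setting y = 0 and taking the positive root: t = [19.97 + √(19.97² + 2·21.5·5.11)] / 21.5 = (19.97 + 24.87) / 21.5 = 2.086 s.
Vertical velocity at impact: v_y = v_y0 − g t = 19.97 − 21.5 × 2.086 = −24.87 m/s.
Speed: |v| = √(vₓ² + v_y²) = √(65.73² + 24.87²) = 70.28 m/s.

70.3 m/s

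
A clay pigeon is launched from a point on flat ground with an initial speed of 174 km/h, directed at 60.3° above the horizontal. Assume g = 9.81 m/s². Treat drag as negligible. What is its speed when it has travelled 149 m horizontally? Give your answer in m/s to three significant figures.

Convert: 174 km/h = 174/3.6 = 48.33 m/s.
Horizontal component vₓ = 48.33 cos 60.3° = 23.95 m/s; vertical v_y0 = 48.33 sin 60.3° = 41.98 m/s.
Time to reach x = 149 m: t = x/vₓ = 149/23.95 = 6.222 s.
Vertical velocity there: v_y = v_y0 − g t = 41.98 − 9.81 × 6.222 = −19.05 m/s.
Speed: √(vₓ² + v_y²) = √(23.95² + 19.05²) = 30.60 m/s.

30.6 m/s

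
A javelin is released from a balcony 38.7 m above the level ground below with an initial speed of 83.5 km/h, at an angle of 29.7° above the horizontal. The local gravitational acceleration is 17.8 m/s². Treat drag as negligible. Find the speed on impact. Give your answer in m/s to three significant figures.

Convert: 83.5 km/h = 83.5/3.6 = 23.19 m/s.
Components: vₓ = 23.19 cos 29.7° = 20.15 m/s, v_y0 = 23.19 sin 29.7° = 11.49 m/s.
The projectile lands when y = 38.7 + (11.49) t − ½·17.8·t² = 0. Positive root: t = (11.49 + √(11.49² + 2·17.8·38.7)) / 17.8 = (11.49 + 38.86) / 17.8 = 2.829 s.
Vertical velocity at impact: v_y = v_y0 − g t = 11.49 − 17.8 × 2.829 = −38.86 m/s.
Speed: |v| = √(vₓ² + v_y²) = √(20.15² + 38.86²) = 43.77 m/s.

43.8 m/s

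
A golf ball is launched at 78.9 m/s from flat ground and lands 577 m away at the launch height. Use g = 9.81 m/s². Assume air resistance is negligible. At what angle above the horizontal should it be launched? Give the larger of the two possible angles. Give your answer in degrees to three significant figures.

57.3°

From R = (v₀²/g) sin 2θ: sin 2θ = 9.81 × 577 / 6225.2 = 0.9093.
2θ = 65.40° or 180° − 65.40° = 114.6°, so θ = 32.70° or 57.30°.
The larger angle is 57.30°.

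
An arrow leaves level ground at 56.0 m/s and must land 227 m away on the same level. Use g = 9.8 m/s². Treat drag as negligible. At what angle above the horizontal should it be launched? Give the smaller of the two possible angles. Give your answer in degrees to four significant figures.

22.59°

From R = (v₀²/g) sin 2θ: sin 2θ = 9.80 × 227 / 3136.0 = 0.7094.
2θ = 45.18° or 180° − 45.18° = 134.8°, so θ = 22.59° or 67.41°.
The smaller angle is 22.59°.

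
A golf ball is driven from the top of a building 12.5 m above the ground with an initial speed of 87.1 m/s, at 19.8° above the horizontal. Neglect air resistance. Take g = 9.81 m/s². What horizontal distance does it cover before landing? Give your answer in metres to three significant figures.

Horizontal component vₓ = 87.10 cos 19.8° = 81.95 m/s; vertical v_y0 = 87.10 sin 19.8° = 29.50 m/s.
Vertical motion (up positive, ground at y = 0): 4.905 t² − (29.50) t − 12.5 = 0, so t = (29.50 + √(29.50² + 2·9.81·12.5)) / 9.81 = (29.50 + 33.40) / 9.81 = 6.413 s.
Horizontal distance: R = vₓ t = 81.95 × 6.413 = 525.5 m.

526 m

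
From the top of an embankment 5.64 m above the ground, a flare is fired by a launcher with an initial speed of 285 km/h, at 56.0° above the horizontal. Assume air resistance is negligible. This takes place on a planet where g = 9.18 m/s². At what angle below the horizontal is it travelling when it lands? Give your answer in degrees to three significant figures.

Convert: 285 km/h = 285/3.6 = 79.17 m/s.
Components: vₓ = 79.17 cos 56.0° = 44.27 m/s, v_y0 = 79.17 sin 56.0° = 65.63 m/s.
Vertical motion (up positive, ground at y = 0): 4.590 t² − (65.63) t − 5.64 = 0, so t = (65.63 + √(65.63² + 2·9.18·5.64)) / 9.18 = (65.63 + 66.42) / 9.18 = 14.38 s.
At impact: v_y = v_y0 − g t = −66.42 m/s; vₓ = 44.27 m/s.
Angle below horizontal: arctan(|v_y|/vₓ) = arctan(66.42/44.27) = 56.31°.

56.3°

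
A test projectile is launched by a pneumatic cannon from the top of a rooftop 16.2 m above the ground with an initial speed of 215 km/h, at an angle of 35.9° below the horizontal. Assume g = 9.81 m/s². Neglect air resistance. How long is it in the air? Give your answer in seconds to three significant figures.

Convert: 215 km/h = 215/3.6 = 59.72 m/s.
vₓ = 59.72 cos 35.9° = 48.38 m/s; v_y0 = −35.02 m/s (downward).
Vertical motion (up positive, ground at y = 0): 4.905 t² − (−35.02) t − 16.2 = 0, so t = (−35.02 + √(35.02² + 2·9.81·16.2)) / 9.81 = (−35.02 + 39.30) / 9.81 = 0.4360 s.

0.436 s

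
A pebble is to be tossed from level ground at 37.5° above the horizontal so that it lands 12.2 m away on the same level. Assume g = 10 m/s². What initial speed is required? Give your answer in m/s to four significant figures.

Level-ground range: R = v₀² sin(2θ)/g, so v₀ = √(gR / sin 2θ).
v₀ = √(10.0 × 12.2 / sin 75.00°) = √(122.0 / 0.9659) = √126.30 = 11.24 m/s.

11.24 m/s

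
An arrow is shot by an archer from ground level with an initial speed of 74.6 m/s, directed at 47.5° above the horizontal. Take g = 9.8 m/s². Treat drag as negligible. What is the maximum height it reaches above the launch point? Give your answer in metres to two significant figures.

150 m

vₓ = 74.60 cos 47.5° = 50.40 m/s; v_y0 = 74.60 sin 47.5° = 55.00 m/s.
Peak height H = v_y0² / (2g) = 3025.1 / 19.60 = 154.3 m.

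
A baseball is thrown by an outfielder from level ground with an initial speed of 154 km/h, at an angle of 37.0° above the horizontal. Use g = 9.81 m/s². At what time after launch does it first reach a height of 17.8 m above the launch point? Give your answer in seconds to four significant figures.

Convert: 154 km/h = 154/3.6 = 42.78 m/s.
vₓ = 42.78 cos 37.0° = 34.16 m/s; v_y0 = 42.78 sin 37.0° = 25.74 m/s.
Set y = v_y0 t − ½ g t² = 17.8: 4.905 t² − 25.74 t + 17.8 = 0.
t = [25.74 ± √(25.74² − 2·9.81·17.8)] / 9.81 = (25.74 ± 17.71) / 9.81, so t = 0.8193 s or t = 4.429 s.
The first (ascending) time is 0.8193 s.

0.8193 s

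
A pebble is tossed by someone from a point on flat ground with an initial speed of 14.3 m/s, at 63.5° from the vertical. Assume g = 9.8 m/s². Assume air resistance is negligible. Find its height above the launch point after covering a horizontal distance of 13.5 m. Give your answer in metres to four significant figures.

1.278 m

Horizontal component vₓ = 14.30 sin 63.5° = 12.80 m/s; vertical v_y0 = 14.30 cos 63.5° = 6.381 m/s.
x = vₓ t ⇒ t = 13.5/12.80 = 1.055 s.
Height: y = v_y0 t − ½ g t² = 6.381 × 1.055 − 4.900 × 1.055² = 6.731 − 5.453 = 1.278 m.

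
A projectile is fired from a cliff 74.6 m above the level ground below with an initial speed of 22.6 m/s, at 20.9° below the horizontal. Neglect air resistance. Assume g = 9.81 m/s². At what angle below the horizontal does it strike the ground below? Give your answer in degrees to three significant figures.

61.6°

vₓ = 22.60 cos 20.9° = 21.11 m/s; v_y0 = −8.062 m/s (downward).
Vertical motion (up positive, ground at y = 0): 4.905 t² − (−8.062) t − 74.6 = 0, so t = (−8.062 + √(8.062² + 2·9.81·74.6)) / 9.81 = (−8.062 + 39.10) / 9.81 = 3.164 s.
At impact: v_y = v_y0 − g t = −39.10 m/s; vₓ = 21.11 m/s.
Angle below horizontal: arctan(|v_y|/vₓ) = arctan(39.10/21.11) = 61.63°.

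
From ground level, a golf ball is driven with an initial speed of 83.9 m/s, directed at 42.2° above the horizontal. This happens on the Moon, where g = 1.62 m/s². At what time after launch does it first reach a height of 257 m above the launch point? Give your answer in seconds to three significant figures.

4.91 s

Components: vₓ = 83.90 cos 42.2° = 62.15 m/s, v_y0 = 83.90 sin 42.2° = 56.36 m/s.
Require v_y0 t − ½ g t² = 257, i.e. 0.8100 t² − 56.36 t + 257 = 0.
t = [56.36 ± √(56.36² − 2·1.62·257)] / 1.62 = (56.36 ± 48.41) / 1.62, so t = 4.906 s or t = 64.67 s.
The first (ascending) time is 4.906 s.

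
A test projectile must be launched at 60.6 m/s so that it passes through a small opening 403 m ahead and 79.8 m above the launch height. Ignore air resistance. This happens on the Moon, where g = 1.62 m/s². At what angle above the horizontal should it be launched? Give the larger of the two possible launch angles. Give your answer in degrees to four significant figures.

Trajectory: y = x tanθ − g x² (1 + tan²θ)/(2v₀²). With x = 403, y = 79.8, v₀ = 60.6, g = 1.62:
35.82 tan²θ − 403 tanθ + (115.6) = 0.
tanθ = [403 ± √(403² − 4 × 35.82 × (115.6))] / (2 × 35.82) = (403 ± 381.9) / 71.64, giving tanθ = 0.2946 or 10.96.
θ = 16.42° or 84.78°; the larger is 84.78°.

84.78°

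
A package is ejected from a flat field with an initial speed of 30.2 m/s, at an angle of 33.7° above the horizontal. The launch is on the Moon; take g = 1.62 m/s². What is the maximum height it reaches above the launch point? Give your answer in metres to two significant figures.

Components: vₓ = 30.20 cos 33.7° = 25.13 m/s, v_y0 = 30.20 sin 33.7° = 16.76 m/s.
At the apex v_y = 0, so H = v_y0²/(2g) = 16.76²/3.240 = 86.66 m.

87 m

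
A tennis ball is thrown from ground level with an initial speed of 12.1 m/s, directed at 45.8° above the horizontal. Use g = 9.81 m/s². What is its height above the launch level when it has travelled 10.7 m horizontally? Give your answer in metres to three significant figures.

Components: vₓ = 12.10 cos 45.8° = 8.436 m/s, v_y0 = 12.10 sin 45.8° = 8.675 m/s.
x = vₓ t ⇒ t = 10.7/8.436 = 1.268 s.
Height: y = v_y0 t − ½ g t² = 8.675 × 1.268 − 4.905 × 1.268² = 11.00 − 7.892 = 3.111 m.

3.11 m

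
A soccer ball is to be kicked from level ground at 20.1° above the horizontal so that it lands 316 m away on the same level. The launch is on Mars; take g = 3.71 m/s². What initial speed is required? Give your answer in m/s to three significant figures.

42.6 m/s

On level ground R = v₀² sin 2θ / g ⇒ v₀ = √(gR / sin 2θ).
v₀ = √(3.71 × 316 / sin 40.20°) = √(1172 / 0.6455) = √1816.3 = 42.62 m/s.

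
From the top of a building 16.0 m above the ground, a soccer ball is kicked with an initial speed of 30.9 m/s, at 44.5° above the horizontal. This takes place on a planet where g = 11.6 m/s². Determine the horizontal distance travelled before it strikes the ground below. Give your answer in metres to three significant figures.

96.2 m

vₓ = 30.90 cos 44.5° = 22.04 m/s; v_y0 = 30.90 sin 44.5° = 21.66 m/s.
The projectile lands when y = 16.0 + (21.66) t − ½·11.6·t² = 0. Positive root: t = (21.66 + √(21.66² + 2·11.6·16.0)) / 11.6 = (21.66 + 28.99) / 11.6 = 4.366 s.
Horizontal distance: R = vₓ t = 22.04 × 4.366 = 96.22 m.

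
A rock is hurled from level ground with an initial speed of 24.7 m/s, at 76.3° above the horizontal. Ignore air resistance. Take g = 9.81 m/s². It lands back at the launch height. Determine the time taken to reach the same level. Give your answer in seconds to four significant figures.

4.892 s

Components: vₓ = 24.70 cos 76.3° = 5.850 m/s, v_y0 = 24.70 sin 76.3° = 24.00 m/s.
Time of flight on level ground: T = 2 v_y0 / g = 2 × 24.00 / 9.81 = 4.892 s.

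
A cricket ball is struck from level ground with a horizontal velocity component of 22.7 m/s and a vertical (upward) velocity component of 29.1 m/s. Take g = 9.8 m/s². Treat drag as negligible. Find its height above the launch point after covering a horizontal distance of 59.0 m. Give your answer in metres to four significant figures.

42.53 m

At x = 59.0 m, t = x/vₓ = 59.0/22.70 = 2.599 s.
Height: y = v_y0 t − ½ g t² = 29.10 × 2.599 − 4.900 × 2.599² = 75.63 − 33.10 = 42.53 m.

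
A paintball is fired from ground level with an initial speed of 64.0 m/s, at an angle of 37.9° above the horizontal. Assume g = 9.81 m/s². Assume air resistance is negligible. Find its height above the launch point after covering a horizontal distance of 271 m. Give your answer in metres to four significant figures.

Resolve: vₓ = 64.00 cos 37.9° = 50.50 m/s and v_y0 = 64.00 sin 37.9° = 39.31 m/s.
Time to reach x = 271 m: t = x/vₓ = 271/50.50 = 5.366 s.
Height: y = v_y0 t − ½ g t² = 39.31 × 5.366 − 4.905 × 5.366² = 211.0 − 141.2 = 69.72 m.

69.72 m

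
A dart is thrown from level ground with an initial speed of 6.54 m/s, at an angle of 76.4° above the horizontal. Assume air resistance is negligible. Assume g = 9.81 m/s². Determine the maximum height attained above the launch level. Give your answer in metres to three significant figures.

vₓ = 6.540 cos 76.4° = 1.538 m/s; v_y0 = 6.540 sin 76.4° = 6.357 m/s.
Maximum height: H = v_y0² / (2g) = 6.357² / (2 × 9.81) = 2.059 m.

2.06 m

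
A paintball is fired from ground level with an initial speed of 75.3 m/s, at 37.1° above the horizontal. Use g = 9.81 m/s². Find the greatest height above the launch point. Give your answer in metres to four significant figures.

105.2 m

Horizontal component vₓ = 75.30 cos 37.1° = 60.06 m/s; vertical v_y0 = 75.30 sin 37.1° = 45.42 m/s.
At the apex v_y = 0, so H = v_y0²/(2g) = 45.42²/19.62 = 105.2 m.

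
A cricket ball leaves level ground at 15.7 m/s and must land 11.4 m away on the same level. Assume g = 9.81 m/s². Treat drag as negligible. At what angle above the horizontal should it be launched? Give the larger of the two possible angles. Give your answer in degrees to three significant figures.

Level-ground range R = v₀² sin(2θ)/g ⇒ sin(2θ) = gR/v₀² = 9.81 × 11.4 / 15.7² = 0.4537.
2θ = 26.98° or 180° − 26.98° = 153.0°, so θ = 13.49° or 76.51°.
The larger angle is 76.51°.

76.5°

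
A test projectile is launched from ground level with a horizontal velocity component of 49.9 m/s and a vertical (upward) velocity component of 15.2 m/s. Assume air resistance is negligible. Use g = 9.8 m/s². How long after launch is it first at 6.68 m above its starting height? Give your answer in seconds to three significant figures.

0.530 s

Height y(t) = 15.20 t − 4.900 t² = 6.68 gives 4.900 t² − 15.20 t + 6.68 = 0.
Quadratic formula: t = (15.20 ± √100.11) / 9.80 = (15.20 ± 10.01) / 9.80 → t = 0.5300 s or 2.572 s.
The first (ascending) time is 0.5300 s.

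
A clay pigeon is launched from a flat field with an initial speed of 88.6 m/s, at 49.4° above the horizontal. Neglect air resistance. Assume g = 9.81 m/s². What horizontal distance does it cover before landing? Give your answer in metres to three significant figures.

Horizontal component vₓ = 88.60 cos 49.4° = 57.66 m/s; vertical v_y0 = 88.60 sin 49.4° = 67.27 m/s.
Flight time T = 2 v_y0 / g = 13.71 s.
Horizontal distance R = vₓ T = 57.66 × 13.71 = 790.8 m.

791 m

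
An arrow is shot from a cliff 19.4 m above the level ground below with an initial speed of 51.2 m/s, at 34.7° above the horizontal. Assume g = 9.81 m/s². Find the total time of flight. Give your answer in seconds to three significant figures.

6.55 s

Components: vₓ = 51.20 cos 34.7° = 42.09 m/s, v_y0 = 51.20 sin 34.7° = 29.15 m/s.
Vertical motion (up positive, ground at y = 0): 4.905 t² − (29.15) t − 19.4 = 0, so t = (29.15 + √(29.15² + 2·9.81·19.4)) / 9.81 = (29.15 + 35.07) / 9.81 = 6.546 s.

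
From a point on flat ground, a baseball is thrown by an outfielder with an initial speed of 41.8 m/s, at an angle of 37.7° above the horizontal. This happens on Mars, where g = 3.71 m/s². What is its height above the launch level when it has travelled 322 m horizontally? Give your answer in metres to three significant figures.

Horizontal component vₓ = 41.80 cos 37.7° = 33.07 m/s; vertical v_y0 = 41.80 sin 37.7° = 25.56 m/s.
At x = 322 m, t = x/vₓ = 322/33.07 = 9.736 s.
Height: y = v_y0 t − ½ g t² = 25.56 × 9.736 − 1.855 × 9.736² = 248.9 − 175.8 = 73.04 m.

73.0 m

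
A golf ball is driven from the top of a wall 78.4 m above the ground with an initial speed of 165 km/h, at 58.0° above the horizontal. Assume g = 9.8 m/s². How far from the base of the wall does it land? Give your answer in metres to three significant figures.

Convert: 165 km/h = 165/3.6 = 45.83 m/s.
Components: vₓ = 45.83 cos 58.0° = 24.29 m/s, v_y0 = 45.83 sin 58.0° = 38.87 m/s.
Vertical motion (up positive, ground at y = 0): 4.900 t² − (38.87) t − 78.4 = 0, so t = (38.87 + √(38.87² + 2·9.80·78.4)) / 9.80 = (38.87 + 55.20) / 9.80 = 9.599 s.
Horizontal distance: R = vₓ t = 24.29 × 9.599 = 233.1 m.

233 m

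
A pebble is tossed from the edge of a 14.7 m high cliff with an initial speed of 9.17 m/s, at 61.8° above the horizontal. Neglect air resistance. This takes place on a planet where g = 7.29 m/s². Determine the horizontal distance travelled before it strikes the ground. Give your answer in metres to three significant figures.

14.7 m

Resolve: vₓ = 9.170 cos 61.8° = 4.333 m/s and v_y0 = 9.170 sin 61.8° = 8.082 m/s.
Vertical motion (up positive, ground at y = 0): 3.645 t² − (8.082) t − 14.7 = 0, so t = (8.082 + √(8.082² + 2·7.29·14.7)) / 7.29 = (8.082 + 16.72) / 7.29 = 3.402 s.
Horizontal distance: R = vₓ t = 4.333 × 3.402 = 14.74 m.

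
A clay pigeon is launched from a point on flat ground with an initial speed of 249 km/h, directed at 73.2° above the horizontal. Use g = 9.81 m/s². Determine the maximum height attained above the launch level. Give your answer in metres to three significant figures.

Convert: 249 km/h = 249/3.6 = 69.17 m/s.
Components: vₓ = 69.17 cos 73.2° = 19.99 m/s, v_y0 = 69.17 sin 73.2° = 66.21 m/s.
Peak height H = v_y0² / (2g) = 4384.4 / 19.62 = 223.5 m.

223 m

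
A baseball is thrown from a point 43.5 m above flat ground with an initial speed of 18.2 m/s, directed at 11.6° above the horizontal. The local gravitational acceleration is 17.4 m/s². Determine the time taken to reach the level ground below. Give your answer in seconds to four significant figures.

2.456 s

vₓ = 18.20 cos 11.6° = 17.83 m/s; v_y0 = 18.20 sin 11.6° = 3.660 m/s.
Vertical motion (up positive, ground at y = 0): 8.700 t² − (3.660) t − 43.5 = 0, so t = (3.660 + √(3.660² + 2·17.4·43.5)) / 17.4 = (3.660 + 39.08) / 17.4 = 2.456 s.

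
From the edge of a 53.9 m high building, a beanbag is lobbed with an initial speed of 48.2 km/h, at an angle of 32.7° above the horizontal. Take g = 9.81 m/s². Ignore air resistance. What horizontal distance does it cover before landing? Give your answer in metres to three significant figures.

Convert: 48.2 km/h = 48.2/3.6 = 13.39 m/s.
vₓ = 13.39 cos 32.7° = 11.27 m/s; v_y0 = 13.39 sin 32.7° = 7.233 m/s.
Vertical motion (up positive, ground at y = 0): 4.905 t² − (7.233) t − 53.9 = 0, so t = (7.233 + √(7.233² + 2·9.81·53.9)) / 9.81 = (7.233 + 33.31) / 9.81 = 4.133 s.
Horizontal distance: R = vₓ t = 11.27 × 4.133 = 46.57 m.

46.6 m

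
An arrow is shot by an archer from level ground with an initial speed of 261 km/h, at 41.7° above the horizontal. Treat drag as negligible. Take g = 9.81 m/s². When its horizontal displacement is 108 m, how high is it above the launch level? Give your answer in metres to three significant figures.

Convert: 261 km/h = 261/3.6 = 72.50 m/s.
vₓ = 72.50 cos 41.7° = 54.13 m/s; v_y0 = 72.50 sin 41.7° = 48.23 m/s.
Time to reach x = 108 m: t = x/vₓ = 108/54.13 = 1.995 s.
Height: y = v_y0 t − ½ g t² = 48.23 × 1.995 − 4.905 × 1.995² = 96.22 − 19.52 = 76.70 m.

76.7 m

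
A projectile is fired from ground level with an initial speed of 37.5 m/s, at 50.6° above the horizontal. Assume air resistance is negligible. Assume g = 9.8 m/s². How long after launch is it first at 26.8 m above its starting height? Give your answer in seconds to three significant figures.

Components: vₓ = 37.50 cos 50.6° = 23.80 m/s, v_y0 = 37.50 sin 50.6° = 28.98 m/s.
Height y(t) = 28.98 t − 4.900 t² = 26.8 gives 4.900 t² − 28.98 t + 26.8 = 0.
t = [28.98 ± √(28.98² − 2·9.80·26.8)] / 9.80 = (28.98 ± 17.73) / 9.80, so t = 1.148 s or t = 4.766 s.
The first (ascending) time is 1.148 s.

1.15 s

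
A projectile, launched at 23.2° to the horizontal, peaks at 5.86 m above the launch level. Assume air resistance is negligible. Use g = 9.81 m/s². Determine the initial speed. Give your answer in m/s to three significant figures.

27.2 m/s

At the peak v_y = 0, so v_y0 = √(2gH) = √(2 × 9.81 × 5.86) = 10.72 m/s.
v_y0 = v₀ sin θ ⇒ v₀ = 10.72 / sin 23.2° = 27.22 m/s.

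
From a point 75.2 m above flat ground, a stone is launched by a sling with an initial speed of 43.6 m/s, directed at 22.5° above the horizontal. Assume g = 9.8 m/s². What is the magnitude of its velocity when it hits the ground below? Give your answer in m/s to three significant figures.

58.1 m/s

Horizontal component vₓ = 43.60 cos 22.5° = 40.28 m/s; vertical v_y0 = 43.60 sin 22.5° = 16.68 m/s.
Vertical motion (up positive, ground at y = 0): 4.900 t² − (16.68) t − 75.2 = 0, so t = (16.68 + √(16.68² + 2·9.80·75.2)) / 9.80 = (16.68 + 41.86) / 9.80 = 5.974 s.
Vertical velocity at impact: v_y = v_y0 − g t = 16.68 − 9.80 × 5.974 = −41.86 m/s.
Speed: |v| = √(vₓ² + v_y²) = √(40.28² + 41.86²) = 58.09 m/s.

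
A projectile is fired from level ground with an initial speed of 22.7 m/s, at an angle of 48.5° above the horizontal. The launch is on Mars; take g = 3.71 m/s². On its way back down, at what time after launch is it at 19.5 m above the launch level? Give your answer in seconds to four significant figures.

7.821 s

vₓ = 22.70 cos 48.5° = 15.04 m/s; v_y0 = 22.70 sin 48.5° = 17.00 m/s.
Set y = v_y0 t − ½ g t² = 19.5: 1.855 t² − 17.00 t + 19.5 = 0.
t = [17.00 ± √(17.00² − 2·3.71·19.5)] / 3.71 = (17.00 ± 12.01) / 3.71, so t = 1.344 s or t = 7.821 s.
The descending-branch root is 7.821 s.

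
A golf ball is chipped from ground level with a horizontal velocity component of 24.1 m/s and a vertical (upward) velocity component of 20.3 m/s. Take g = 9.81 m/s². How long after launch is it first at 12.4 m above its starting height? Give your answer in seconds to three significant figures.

0.745 s

Height y(t) = 20.30 t − 4.905 t² = 12.4 gives 4.905 t² − 20.30 t + 12.4 = 0.
t = [20.30 ± √(20.30² − 2·9.81·12.4)] / 9.81 = (20.30 ± 12.99) / 9.81, so t = 0.7449 s or t = 3.394 s.
The first (ascending) time is 0.7449 s.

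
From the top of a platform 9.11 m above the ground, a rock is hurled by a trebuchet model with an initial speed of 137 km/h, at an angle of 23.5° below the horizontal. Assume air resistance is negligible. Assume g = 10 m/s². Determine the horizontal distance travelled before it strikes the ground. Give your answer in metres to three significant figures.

Convert: 137 km/h = 137/3.6 = 38.06 m/s.
Resolve: vₓ = 38.06 cos 23.5° = 34.90 m/s and v_y0 = −15.17 m/s (downward).
Vertical motion (up positive, ground at y = 0): 5.000 t² − (−15.17) t − 9.11 = 0, so t = (−15.17 + √(15.17² + 2·10.0·9.11)) / 10.0 = (−15.17 + 20.31) / 10.0 = 0.5135 s.
Horizontal distance: R = vₓ t = 34.90 × 0.5135 = 17.92 m.

17.9 m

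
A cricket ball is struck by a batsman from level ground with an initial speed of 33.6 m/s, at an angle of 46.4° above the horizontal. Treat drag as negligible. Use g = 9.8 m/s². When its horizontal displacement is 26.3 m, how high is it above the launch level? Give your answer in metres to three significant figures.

Resolve: vₓ = 33.60 cos 46.4° = 23.17 m/s and v_y0 = 33.60 sin 46.4° = 24.33 m/s.
At x = 26.3 m, t = x/vₓ = 26.3/23.17 = 1.135 s.
Height: y = v_y0 t − ½ g t² = 24.33 × 1.135 − 4.900 × 1.135² = 27.62 − 6.313 = 21.31 m.

21.3 m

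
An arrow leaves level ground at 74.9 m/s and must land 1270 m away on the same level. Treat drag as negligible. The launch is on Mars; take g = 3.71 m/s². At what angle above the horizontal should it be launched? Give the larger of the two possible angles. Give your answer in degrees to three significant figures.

61.4°

From R = (v₀²/g) sin 2θ: sin 2θ = 3.71 × 1270 / 5610.0 = 0.8399.
2θ = 57.13° or 180° − 57.13° = 122.9°, so θ = 28.56° or 61.44°.
The larger angle is 61.44°.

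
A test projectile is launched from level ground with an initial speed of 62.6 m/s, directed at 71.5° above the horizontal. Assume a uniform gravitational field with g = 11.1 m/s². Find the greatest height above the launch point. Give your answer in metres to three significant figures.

Resolve: vₓ = 62.60 cos 71.5° = 19.86 m/s and v_y0 = 62.60 sin 71.5° = 59.37 m/s.
At the apex v_y = 0, so H = v_y0²/(2g) = 59.37²/22.20 = 158.7 m.

159 m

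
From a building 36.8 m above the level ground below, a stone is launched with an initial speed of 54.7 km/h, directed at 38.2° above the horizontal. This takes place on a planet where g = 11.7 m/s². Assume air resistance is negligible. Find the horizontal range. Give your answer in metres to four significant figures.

Convert: 54.7 km/h = 54.7/3.6 = 15.19 m/s.
Horizontal component vₓ = 15.19 cos 38.2° = 11.94 m/s; vertical v_y0 = 15.19 sin 38.2° = 9.396 m/s.
Vertical motion (up positive, ground at y = 0): 5.850 t² − (9.396) t − 36.8 = 0, so t = (9.396 + √(9.396² + 2·11.7·36.8)) / 11.7 = (9.396 + 30.81) / 11.7 = 3.437 s.
Horizontal distance: R = vₓ t = 11.94 × 3.437 = 41.04 m.

41.04 m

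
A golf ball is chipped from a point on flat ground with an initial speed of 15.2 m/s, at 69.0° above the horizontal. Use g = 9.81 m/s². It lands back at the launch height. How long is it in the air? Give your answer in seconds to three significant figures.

Resolve: vₓ = 15.20 cos 69.0° = 5.447 m/s and v_y0 = 15.20 sin 69.0° = 14.19 m/s.
Time of flight on level ground: T = 2 v_y0 / g = 2 × 14.19 / 9.81 = 2.893 s.

2.89 s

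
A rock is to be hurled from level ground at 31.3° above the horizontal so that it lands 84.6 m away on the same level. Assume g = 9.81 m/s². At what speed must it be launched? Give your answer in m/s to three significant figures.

Level-ground range: R = v₀² sin(2θ)/g, so v₀ = √(gR / sin 2θ).
v₀ = √(9.81 × 84.6 / sin 62.60°) = √(829.9 / 0.8878) = √934.80 = 30.57 m/s.

30.6 m/s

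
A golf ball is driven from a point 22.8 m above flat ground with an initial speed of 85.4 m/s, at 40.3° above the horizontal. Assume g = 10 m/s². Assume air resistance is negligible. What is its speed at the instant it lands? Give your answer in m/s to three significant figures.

vₓ = 85.40 cos 40.3° = 65.13 m/s; v_y0 = 85.40 sin 40.3° = 55.24 m/s.
Vertical motion (up positive, ground at y = 0): 5.000 t² − (55.24) t − 22.8 = 0, so t = (55.24 + √(55.24² + 2·10.0·22.8)) / 10.0 = (55.24 + 59.22) / 10.0 = 11.45 s.
Vertical velocity at impact: v_y = v_y0 − g t = 55.24 − 10.0 × 11.45 = −59.22 m/s.
Speed: |v| = √(vₓ² + v_y²) = √(65.13² + 59.22²) = 88.03 m/s.

88.0 m/s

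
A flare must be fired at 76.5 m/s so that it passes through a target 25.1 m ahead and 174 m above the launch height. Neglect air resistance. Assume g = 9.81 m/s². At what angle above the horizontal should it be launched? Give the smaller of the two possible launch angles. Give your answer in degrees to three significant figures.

Trajectory: y = x tanθ − g x² (1 + tan²θ)/(2v₀²). With x = 25.1, y = 174, v₀ = 76.5, g = 9.81:
0.5280 tan²θ − 25.1 tanθ + (174.5) = 0.
tanθ = [25.1 ± √(25.1² − 4 × 0.5280 × (174.5))] / (2 × 0.5280) = (25.1 ± 16.17) / 1.056, giving tanθ = 8.458 or 39.08.
θ = 83.26° or 88.53°; the smaller is 83.26°.

83.3°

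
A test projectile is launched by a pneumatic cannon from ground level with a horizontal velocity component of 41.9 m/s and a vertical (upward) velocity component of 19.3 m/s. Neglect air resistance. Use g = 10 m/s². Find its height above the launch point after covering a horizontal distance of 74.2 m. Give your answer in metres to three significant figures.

18.5 m

Time to reach x = 74.2 m: t = x/vₓ = 74.2/41.90 = 1.771 s.
Height: y = v_y0 t − ½ g t² = 19.30 × 1.771 − 5.000 × 1.771² = 34.18 − 15.68 = 18.50 m.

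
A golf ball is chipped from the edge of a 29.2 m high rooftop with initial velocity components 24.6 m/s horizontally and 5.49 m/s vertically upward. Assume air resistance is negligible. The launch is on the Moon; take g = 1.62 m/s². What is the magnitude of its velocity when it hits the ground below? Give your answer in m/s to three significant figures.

27.0 m/s

The projectile lands when y = 29.2 + (5.490) t − ½·1.62·t² = 0. Positive root: t = (5.490 + √(5.490² + 2·1.62·29.2)) / 1.62 = (5.490 + 11.17) / 1.62 = 10.28 s.
Vertical velocity at impact: v_y = v_y0 − g t = 5.490 − 1.62 × 10.28 = −11.17 m/s.
Speed: |v| = √(vₓ² + v_y²) = √(24.60² + 11.17²) = 27.02 m/s.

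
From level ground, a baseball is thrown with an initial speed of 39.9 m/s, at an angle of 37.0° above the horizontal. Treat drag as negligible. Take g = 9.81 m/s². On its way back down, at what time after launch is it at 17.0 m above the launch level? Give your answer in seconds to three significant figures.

Resolve: vₓ = 39.90 cos 37.0° = 31.87 m/s and v_y0 = 39.90 sin 37.0° = 24.01 m/s.
Require v_y0 t − ½ g t² = 17.0, i.e. 4.905 t² − 24.01 t + 17.0 = 0.
Quadratic formula: t = (24.01 ± √243.06) / 9.81 = (24.01 ± 15.59) / 9.81 → t = 0.8585 s or 4.037 s.
The descending-branch root is 4.037 s.

4.04 s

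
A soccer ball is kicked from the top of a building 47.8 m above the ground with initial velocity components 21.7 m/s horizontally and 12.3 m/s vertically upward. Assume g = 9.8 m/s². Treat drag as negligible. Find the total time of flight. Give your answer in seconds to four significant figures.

With up positive and y = 0 at the ground: y(t) = 47.8 + (12.30) t − 4.900 t². Setting y = 0 and taking the positive root: t = [12.30 + √(12.30² + 2·9.80·47.8)] / 9.80 = (12.30 + 32.99) / 9.80 = 4.621 s.

4.621 s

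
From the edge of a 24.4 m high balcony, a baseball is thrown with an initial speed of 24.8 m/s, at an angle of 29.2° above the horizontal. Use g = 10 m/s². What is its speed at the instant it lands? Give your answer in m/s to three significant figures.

Resolve: vₓ = 24.80 cos 29.2° = 21.65 m/s and v_y0 = 24.80 sin 29.2° = 12.10 m/s.
Vertical motion (up positive, ground at y = 0): 5.000 t² − (12.10) t − 24.4 = 0, so t = (12.10 + √(12.10² + 2·10.0·24.4)) / 10.0 = (12.10 + 25.19) / 10.0 = 3.729 s.
Vertical velocity at impact: v_y = v_y0 − g t = 12.10 − 10.0 × 3.729 = −25.19 m/s.
Speed: |v| = √(vₓ² + v_y²) = √(21.65² + 25.19²) = 33.21 m/s.

33.2 m/s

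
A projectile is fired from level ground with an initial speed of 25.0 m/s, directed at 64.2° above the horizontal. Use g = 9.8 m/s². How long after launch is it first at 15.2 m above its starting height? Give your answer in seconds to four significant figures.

0.8226 s

Components: vₓ = 25.00 cos 64.2° = 10.88 m/s, v_y0 = 25.00 sin 64.2° = 22.51 m/s.
Require v_y0 t − ½ g t² = 15.2, i.e. 4.900 t² − 22.51 t + 15.2 = 0.
Quadratic formula: t = (22.51 ± √208.69) / 9.80 = (22.51 ± 14.45) / 9.80 → t = 0.8226 s or 3.771 s.
The first (ascending) time is 0.8226 s.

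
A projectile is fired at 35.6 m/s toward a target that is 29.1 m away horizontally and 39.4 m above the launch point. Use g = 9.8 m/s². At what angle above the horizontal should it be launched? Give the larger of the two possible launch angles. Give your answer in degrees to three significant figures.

Trajectory: y = x tanθ − g x² (1 + tan²θ)/(2v₀²). With x = 29.1, y = 39.4, v₀ = 35.6, g = 9.80:
3.274 tan²θ − 29.1 tanθ + (42.67) = 0.
tanθ = [29.1 ± √(29.1² − 4 × 3.274 × (42.67))] / (2 × 3.274) = (29.1 ± 16.97) / 6.548, giving tanθ = 1.853 or 7.036.
θ = 61.64° or 81.91°; the larger is 81.91°.

81.9°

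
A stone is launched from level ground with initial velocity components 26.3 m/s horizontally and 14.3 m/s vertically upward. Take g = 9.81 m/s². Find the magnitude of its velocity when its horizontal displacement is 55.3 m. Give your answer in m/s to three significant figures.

x = vₓ t ⇒ t = 55.3/26.30 = 2.103 s.
Vertical velocity there: v_y = v_y0 − g t = 14.30 − 9.81 × 2.103 = −6.327 m/s.
Speed: √(vₓ² + v_y²) = √(26.30² + 6.327²) = 27.05 m/s.

27.1 m/s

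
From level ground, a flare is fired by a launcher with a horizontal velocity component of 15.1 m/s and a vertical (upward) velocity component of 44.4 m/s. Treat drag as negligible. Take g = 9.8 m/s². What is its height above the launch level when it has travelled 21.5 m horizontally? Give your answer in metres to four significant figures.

53.28 m

Time to reach x = 21.5 m: t = x/vₓ = 21.5/15.10 = 1.424 s.
Height: y = v_y0 t − ½ g t² = 44.40 × 1.424 − 4.900 × 1.424² = 63.22 − 9.934 = 53.28 m.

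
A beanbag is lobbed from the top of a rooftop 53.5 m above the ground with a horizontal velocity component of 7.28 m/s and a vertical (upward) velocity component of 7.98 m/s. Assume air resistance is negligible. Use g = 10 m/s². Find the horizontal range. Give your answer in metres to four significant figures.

30.32 m

The projectile lands when y = 53.5 + (7.980) t − ½·10.0·t² = 0. Positive root: t = (7.980 + √(7.980² + 2·10.0·53.5)) / 10.0 = (7.980 + 33.67) / 10.0 = 4.165 s.
Horizontal distance: R = vₓ t = 7.280 × 4.165 = 30.32 m.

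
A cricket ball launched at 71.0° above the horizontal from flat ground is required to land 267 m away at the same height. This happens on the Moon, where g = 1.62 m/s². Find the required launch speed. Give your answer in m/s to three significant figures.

26.5 m/s

On level ground R = v₀² sin 2θ / g ⇒ v₀ = √(gR / sin 2θ).
v₀ = √(1.62 × 267 / sin 142.0°) = √(432.5 / 0.6157) = √702.56 = 26.51 m/s.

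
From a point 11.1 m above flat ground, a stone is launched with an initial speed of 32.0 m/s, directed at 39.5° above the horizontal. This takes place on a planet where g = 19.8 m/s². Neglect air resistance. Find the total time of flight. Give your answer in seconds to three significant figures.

2.50 s

Horizontal component vₓ = 32.00 cos 39.5° = 24.69 m/s; vertical v_y0 = 32.00 sin 39.5° = 20.35 m/s.
The projectile lands when y = 11.1 + (20.35) t − ½·19.8·t² = 0. Positive root: t = (20.35 + √(20.35² + 2·19.8·11.1)) / 19.8 = (20.35 + 29.22) / 19.8 = 2.504 s.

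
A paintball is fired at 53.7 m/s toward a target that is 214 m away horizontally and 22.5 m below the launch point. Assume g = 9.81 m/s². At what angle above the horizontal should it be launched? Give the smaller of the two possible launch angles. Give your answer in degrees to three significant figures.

16.1°

Trajectory: y = x tanθ − g x² (1 + tan²θ)/(2v₀²). With x = 214, y = −22.5, v₀ = 53.7, g = 9.81:
77.90 tan²θ − 214 tanθ + (55.40) = 0.
tanθ = [214 ± √(214² − 4 × 77.90 × (55.40))] / (2 × 77.90) = (214 ± 168.9) / 155.8, giving tanθ = 0.2893 or 2.458.
θ = 16.14° or 67.86°; the smaller is 16.14°.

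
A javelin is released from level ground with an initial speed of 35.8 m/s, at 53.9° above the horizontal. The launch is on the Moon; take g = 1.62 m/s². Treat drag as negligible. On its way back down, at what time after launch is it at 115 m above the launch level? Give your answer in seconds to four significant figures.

Components: vₓ = 35.80 cos 53.9° = 21.09 m/s, v_y0 = 35.80 sin 53.9° = 28.93 m/s.
Height y(t) = 28.93 t − 0.8100 t² = 115 gives 0.8100 t² − 28.93 t + 115 = 0.
Quadratic formula: t = (28.93 ± √464.12) / 1.62 = (28.93 ± 21.54) / 1.62 → t = 4.557 s or 31.15 s.
The descending-branch root is 31.15 s.

31.15 s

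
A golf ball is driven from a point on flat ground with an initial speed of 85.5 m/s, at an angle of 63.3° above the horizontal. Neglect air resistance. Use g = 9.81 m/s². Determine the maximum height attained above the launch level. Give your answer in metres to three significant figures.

297 m

Components: vₓ = 85.50 cos 63.3° = 38.42 m/s, v_y0 = 85.50 sin 63.3° = 76.38 m/s.
At the apex v_y = 0, so H = v_y0²/(2g) = 76.38²/19.62 = 297.4 m.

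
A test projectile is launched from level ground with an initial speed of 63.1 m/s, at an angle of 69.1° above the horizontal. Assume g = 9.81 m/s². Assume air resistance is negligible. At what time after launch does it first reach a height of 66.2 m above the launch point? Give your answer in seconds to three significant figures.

Components: vₓ = 63.10 cos 69.1° = 22.51 m/s, v_y0 = 63.10 sin 69.1° = 58.95 m/s.
Require v_y0 t − ½ g t² = 66.2, i.e. 4.905 t² − 58.95 t + 66.2 = 0.
Quadratic formula: t = (58.95 ± √2176.1) / 9.81 = (58.95 ± 46.65) / 9.81 → t = 1.254 s or 10.76 s.
The first (ascending) time is 1.254 s.

1.25 s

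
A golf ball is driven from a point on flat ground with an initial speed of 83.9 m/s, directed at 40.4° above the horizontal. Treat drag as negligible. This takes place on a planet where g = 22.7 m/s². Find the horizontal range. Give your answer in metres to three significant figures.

306 m

Horizontal component vₓ = 83.90 cos 40.4° = 63.89 m/s; vertical v_y0 = 83.90 sin 40.4° = 54.38 m/s.
Flight time T = 2 v_y0 / g = 4.791 s.
Range: R = vₓ T = 63.89 × 4.791 = 306.1 m.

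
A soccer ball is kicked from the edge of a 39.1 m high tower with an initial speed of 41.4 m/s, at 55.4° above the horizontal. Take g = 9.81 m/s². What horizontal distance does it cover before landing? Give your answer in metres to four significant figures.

vₓ = 41.40 cos 55.4° = 23.51 m/s; v_y0 = 41.40 sin 55.4° = 34.08 m/s.
With up positive and y = 0 at the ground: y(t) = 39.1 + (34.08) t − 4.905 t². Setting y = 0 and taking the positive root: t = [34.08 + √(34.08² + 2·9.81·39.1)] / 9.81 = (34.08 + 43.91) / 9.81 = 7.950 s.
Horizontal distance: R = vₓ t = 23.51 × 7.950 = 186.9 m.

186.9 m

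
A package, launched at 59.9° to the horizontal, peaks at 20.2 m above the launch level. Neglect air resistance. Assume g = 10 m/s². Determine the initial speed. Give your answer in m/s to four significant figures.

23.23 m/s

At the peak v_y = 0, so v_y0 = √(2gH) = √(2 × 10.0 × 20.2) = 20.10 m/s.
v_y0 = v₀ sin θ ⇒ v₀ = 20.10 / sin 59.9° = 23.23 m/s.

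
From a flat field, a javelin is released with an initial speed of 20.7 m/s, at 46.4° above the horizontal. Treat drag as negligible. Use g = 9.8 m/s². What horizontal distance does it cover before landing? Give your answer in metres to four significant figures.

43.67 m

Resolve: vₓ = 20.70 cos 46.4° = 14.28 m/s and v_y0 = 20.70 sin 46.4° = 14.99 m/s.
Time aloft: T = 2 v_y0 / g = 2 × 14.99 / 9.80 = 3.059 s.
Horizontal distance R = vₓ T = 14.28 × 3.059 = 43.67 m.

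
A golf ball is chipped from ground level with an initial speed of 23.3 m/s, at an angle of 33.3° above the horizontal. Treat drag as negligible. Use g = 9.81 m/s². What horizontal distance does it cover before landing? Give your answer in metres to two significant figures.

Components: vₓ = 23.30 cos 33.3° = 19.47 m/s, v_y0 = 23.30 sin 33.3° = 12.79 m/s.
Time aloft: T = 2 v_y0 / g = 2 × 12.79 / 9.81 = 2.608 s.
Range: R = vₓ T = 19.47 × 2.608 = 50.79 m.

51 m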